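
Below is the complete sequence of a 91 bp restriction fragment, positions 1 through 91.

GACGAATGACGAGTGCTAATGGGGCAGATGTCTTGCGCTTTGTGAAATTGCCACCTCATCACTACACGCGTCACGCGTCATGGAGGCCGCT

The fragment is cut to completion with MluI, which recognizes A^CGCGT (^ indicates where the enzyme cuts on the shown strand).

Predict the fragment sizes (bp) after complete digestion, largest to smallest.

MluI sites (ACGCGT) start at positions 66, 73.
MluI cuts after the first base of each site, so after positions 66, 73.
Linear molecule, 2 cuts → 3 fragments:
  1–66 → 66 bp
  67–73 → 7 bp
  74–91 → 18 bp
Sorted largest to smallest: 66, 18, 7 bp.

66, 18, 7 bp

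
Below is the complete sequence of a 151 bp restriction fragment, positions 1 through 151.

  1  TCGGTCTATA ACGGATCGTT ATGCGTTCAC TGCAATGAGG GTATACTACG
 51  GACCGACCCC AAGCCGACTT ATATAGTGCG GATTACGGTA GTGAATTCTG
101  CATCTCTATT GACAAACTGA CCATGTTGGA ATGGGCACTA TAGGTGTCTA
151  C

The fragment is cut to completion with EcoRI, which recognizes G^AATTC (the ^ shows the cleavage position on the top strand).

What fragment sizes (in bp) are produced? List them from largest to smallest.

93, 58 bp

The EcoRI site (GAATTC) starts at position 93.
EcoRI cuts after the first base of each site, so after position 93.
Linear molecule, 1 cut → 2 fragments:
  1–93 → 93 bp
  94–151 → 58 bp
Sorted largest to smallest: 93, 58 bp.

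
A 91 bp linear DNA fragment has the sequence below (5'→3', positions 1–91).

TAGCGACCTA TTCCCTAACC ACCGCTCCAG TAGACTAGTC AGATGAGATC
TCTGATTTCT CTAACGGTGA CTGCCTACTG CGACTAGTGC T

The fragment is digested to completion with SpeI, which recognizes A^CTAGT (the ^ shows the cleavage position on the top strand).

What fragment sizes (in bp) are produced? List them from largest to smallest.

49, 34, 8 bp

SpeI sites (ACTAGT) start at positions 34, 83.
SpeI cuts after the first base of each site, so after positions 34, 83.
Linear molecule, 2 cuts → 3 fragments:
  1–34 → 34 bp
  35–83 → 49 bp
  84–91 → 8 bp
Sorted largest to smallest: 49, 34, 8 bp.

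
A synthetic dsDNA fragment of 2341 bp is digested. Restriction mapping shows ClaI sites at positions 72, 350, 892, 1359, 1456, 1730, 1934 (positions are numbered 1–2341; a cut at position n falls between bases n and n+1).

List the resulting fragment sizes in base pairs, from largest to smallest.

542, 467, 407, 278, 274, 204, 97, 72 bp

Linear molecule, 7 cuts → 8 fragments:
  72 − 0 = 72 bp
  350 − 72 = 278 bp
  892 − 350 = 542 bp
  1359 − 892 = 467 bp
  1456 − 1359 = 97 bp
  1730 − 1456 = 274 bp
  1934 − 1730 = 204 bp
  2341 − 1934 = 407 bp
Sorted largest to smallest: 542, 467, 407, 278, 274, 204, 97, 72 bp.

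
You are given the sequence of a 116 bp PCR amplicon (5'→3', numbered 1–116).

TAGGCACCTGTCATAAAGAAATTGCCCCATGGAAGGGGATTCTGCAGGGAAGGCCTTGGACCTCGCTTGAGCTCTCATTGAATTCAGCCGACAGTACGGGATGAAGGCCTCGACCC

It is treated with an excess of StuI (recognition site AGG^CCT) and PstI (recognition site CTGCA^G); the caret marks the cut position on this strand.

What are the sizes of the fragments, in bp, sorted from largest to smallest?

54, 46, 9, 7 bp

StuI sites (AGGCCT) start at positions 51, 105.
StuI cuts after base 3 of each site, so after positions 53, 107.
The PstI site (CTGCAG) starts at position 42.
PstI cuts after base 5 of each site (before the last base), so after position 46.
Combined cut positions: 46, 53, 107.
Linear molecule, 3 cuts → 4 fragments:
  1–46 → 46 bp
  47–53 → 7 bp
  54–107 → 54 bp
  108–116 → 9 bp
Sorted largest to smallest: 54, 46, 9, 7 bp.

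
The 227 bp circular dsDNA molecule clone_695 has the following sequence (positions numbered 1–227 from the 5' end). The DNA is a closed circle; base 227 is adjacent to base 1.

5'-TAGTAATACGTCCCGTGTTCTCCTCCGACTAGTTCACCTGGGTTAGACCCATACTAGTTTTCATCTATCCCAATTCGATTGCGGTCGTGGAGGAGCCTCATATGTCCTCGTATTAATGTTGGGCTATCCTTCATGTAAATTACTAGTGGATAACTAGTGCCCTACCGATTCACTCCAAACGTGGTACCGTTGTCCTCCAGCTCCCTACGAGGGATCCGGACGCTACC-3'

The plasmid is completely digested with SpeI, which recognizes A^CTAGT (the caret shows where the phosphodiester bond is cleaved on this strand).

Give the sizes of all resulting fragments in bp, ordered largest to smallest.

102, 89, 25, 11 bp

SpeI sites (ACTAGT) start at positions 28, 53, 142, 153.
SpeI cuts after the first base of each site, so after positions 28, 53, 142, 153.
Circular molecule, 4 cuts → 4 fragments:
  29–53 → 25 bp
  54–142 → 89 bp
  143–153 → 11 bp
  154–227 then 1–28 → 74 + 28 = 102 bp
Sorted largest to smallest: 102, 89, 25, 11 bp.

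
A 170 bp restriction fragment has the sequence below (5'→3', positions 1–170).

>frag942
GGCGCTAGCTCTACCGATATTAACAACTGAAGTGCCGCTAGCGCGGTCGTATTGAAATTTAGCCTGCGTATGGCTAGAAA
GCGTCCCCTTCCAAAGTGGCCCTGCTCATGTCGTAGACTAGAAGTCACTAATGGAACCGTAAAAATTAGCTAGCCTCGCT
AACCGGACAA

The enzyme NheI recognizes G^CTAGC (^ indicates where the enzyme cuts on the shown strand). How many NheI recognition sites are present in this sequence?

GCTAGC occurs starting at positions 4, 37, 149.
NheI cuts at 3 sites.

3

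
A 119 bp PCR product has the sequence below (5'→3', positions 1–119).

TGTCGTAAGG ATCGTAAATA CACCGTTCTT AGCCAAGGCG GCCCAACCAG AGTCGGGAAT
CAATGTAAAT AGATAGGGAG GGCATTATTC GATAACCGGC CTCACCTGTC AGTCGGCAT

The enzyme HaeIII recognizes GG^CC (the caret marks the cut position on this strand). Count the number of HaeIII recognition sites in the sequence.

2

GGCC occurs starting at positions 40, 98.
HaeIII cuts at 2 sites.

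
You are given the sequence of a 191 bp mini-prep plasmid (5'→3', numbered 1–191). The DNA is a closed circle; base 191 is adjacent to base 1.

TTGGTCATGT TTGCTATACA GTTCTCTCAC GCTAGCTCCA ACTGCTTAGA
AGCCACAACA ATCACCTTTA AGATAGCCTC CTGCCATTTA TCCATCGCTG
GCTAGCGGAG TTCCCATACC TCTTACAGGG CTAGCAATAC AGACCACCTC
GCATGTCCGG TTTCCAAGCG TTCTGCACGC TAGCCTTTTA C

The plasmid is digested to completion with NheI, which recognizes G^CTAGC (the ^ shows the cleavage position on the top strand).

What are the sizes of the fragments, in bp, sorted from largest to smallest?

NheI sites (GCTAGC) start at positions 31, 101, 130, 179.
NheI cuts after the first base of each site, so after positions 31, 101, 130, 179.
Circular molecule, 4 cuts → 4 fragments:
  32–101 → 70 bp
  102–130 → 29 bp
  131–179 → 49 bp
  180–191 then 1–31 → 12 + 31 = 43 bp
Sorted largest to smallest: 70, 49, 43, 29 bp.

70, 49, 43, 29 bp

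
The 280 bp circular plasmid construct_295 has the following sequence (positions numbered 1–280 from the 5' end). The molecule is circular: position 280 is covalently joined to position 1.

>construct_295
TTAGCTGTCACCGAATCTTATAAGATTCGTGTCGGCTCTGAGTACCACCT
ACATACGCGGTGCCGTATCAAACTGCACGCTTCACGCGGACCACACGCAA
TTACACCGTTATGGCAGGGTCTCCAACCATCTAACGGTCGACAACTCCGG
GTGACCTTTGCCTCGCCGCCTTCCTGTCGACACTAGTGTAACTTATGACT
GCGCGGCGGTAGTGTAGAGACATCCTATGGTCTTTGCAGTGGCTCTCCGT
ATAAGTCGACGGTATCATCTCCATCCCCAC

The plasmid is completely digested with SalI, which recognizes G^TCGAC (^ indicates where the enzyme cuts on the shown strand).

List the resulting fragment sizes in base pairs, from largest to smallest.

SalI sites (GTCGAC) start at positions 137, 176, 255.
SalI cuts after the first base of each site, so after positions 137, 176, 255.
Circular molecule, 3 cuts → 3 fragments:
  138–176 → 39 bp
  177–255 → 79 bp
  256–280 then 1–137 → 25 + 137 = 162 bp
Sorted largest to smallest: 162, 79, 39 bp.

162, 79, 39 bp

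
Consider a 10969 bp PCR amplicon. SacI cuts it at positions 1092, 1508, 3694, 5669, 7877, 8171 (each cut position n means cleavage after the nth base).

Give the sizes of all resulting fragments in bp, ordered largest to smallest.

Linear molecule, 6 cuts → 7 fragments:
  1092 − 0 = 1092 bp
  1508 − 1092 = 416 bp
  3694 − 1508 = 2186 bp
  5669 − 3694 = 1975 bp
  7877 − 5669 = 2208 bp
  8171 − 7877 = 294 bp
  10969 − 8171 = 2798 bp
Sorted largest to smallest: 2798, 2208, 2186, 1975, 1092, 416, 294 bp.

2798, 2208, 2186, 1975, 1092, 416, 294 bp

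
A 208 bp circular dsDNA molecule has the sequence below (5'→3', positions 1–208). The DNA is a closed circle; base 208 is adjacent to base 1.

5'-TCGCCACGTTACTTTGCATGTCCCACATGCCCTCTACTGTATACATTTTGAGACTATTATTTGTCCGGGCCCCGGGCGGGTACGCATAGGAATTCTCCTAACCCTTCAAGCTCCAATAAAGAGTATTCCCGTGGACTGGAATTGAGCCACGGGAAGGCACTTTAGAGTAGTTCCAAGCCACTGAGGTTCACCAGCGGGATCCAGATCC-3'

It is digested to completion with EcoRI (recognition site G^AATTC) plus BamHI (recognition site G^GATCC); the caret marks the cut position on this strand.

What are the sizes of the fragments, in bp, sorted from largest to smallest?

107, 101 bp

The EcoRI site (GAATTC) starts at position 90.
EcoRI cuts after the first base of each site, so after position 90.
The BamHI site (GGATCC) starts at position 197.
BamHI cuts after the first base of each site, so after position 197.
Combined cut positions: 90, 197.
Circular molecule, 2 cuts → 2 fragments:
  91–197 → 107 bp
  198–208 then 1–90 → 11 + 90 = 101 bp
Sorted largest to smallest: 107, 101 bp.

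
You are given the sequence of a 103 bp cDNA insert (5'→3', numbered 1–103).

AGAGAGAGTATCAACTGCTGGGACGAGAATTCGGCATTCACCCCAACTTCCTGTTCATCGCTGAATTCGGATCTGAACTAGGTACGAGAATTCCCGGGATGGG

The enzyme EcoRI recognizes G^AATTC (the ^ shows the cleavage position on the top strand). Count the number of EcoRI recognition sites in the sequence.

GAATTC occurs starting at positions 27, 63, 88.
EcoRI cuts at 3 sites.

3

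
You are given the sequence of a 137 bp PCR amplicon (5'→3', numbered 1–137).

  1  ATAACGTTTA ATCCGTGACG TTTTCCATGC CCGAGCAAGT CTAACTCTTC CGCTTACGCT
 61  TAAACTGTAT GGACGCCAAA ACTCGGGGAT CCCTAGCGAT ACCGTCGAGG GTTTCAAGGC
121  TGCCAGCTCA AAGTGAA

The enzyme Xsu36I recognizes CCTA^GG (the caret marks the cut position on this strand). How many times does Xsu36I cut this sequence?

No occurrence of CCTAGG is present in the sequence.
Xsu36I does not cut: 0 sites.

0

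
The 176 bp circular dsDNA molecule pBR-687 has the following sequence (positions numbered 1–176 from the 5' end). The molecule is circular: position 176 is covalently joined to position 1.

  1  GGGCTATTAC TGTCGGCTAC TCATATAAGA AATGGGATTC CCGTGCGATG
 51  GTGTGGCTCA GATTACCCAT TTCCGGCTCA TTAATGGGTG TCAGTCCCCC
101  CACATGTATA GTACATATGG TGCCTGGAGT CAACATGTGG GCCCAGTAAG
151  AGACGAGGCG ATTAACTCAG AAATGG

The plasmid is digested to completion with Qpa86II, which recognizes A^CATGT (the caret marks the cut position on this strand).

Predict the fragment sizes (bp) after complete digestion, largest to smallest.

Qpa86II sites (ACATGT) start at positions 102, 133.
Qpa86II cuts after the first base of each site, so after positions 102, 133.
Circular molecule, 2 cuts → 2 fragments:
  103–133 → 31 bp
  134–176 then 1–102 → 43 + 102 = 145 bp
Sorted largest to smallest: 145, 31 bp.

145, 31 bp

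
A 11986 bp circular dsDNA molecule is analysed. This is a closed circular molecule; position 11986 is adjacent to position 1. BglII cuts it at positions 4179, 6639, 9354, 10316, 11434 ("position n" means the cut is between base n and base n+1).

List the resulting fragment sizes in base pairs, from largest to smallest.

Circular molecule, 5 cuts → 5 fragments:
  6639 − 4179 = 2460 bp
  9354 − 6639 = 2715 bp
  10316 − 9354 = 962 bp
  11434 − 10316 = 1118 bp
  wrap: 11986 − 11434 + 4179 = 4731 bp
Sorted largest to smallest: 4731, 2715, 2460, 1118, 962 bp.

4731, 2715, 2460, 1118, 962 bp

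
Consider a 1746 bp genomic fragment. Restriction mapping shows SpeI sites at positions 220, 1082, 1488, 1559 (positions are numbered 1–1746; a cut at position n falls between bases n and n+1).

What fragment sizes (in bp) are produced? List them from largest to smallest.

862, 406, 220, 187, 71 bp

Linear molecule, 4 cuts → 5 fragments:
  220 − 0 = 220 bp
  1082 − 220 = 862 bp
  1488 − 1082 = 406 bp
  1559 − 1488 = 71 bp
  1746 − 1559 = 187 bp
Sorted largest to smallest: 862, 406, 220, 187, 71 bp.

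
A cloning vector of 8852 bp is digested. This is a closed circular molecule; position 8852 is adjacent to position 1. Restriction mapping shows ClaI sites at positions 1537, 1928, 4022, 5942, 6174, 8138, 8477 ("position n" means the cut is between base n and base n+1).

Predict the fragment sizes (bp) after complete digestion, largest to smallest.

2094, 1964, 1920, 1912, 391, 339, 232 bp

Circular molecule, 7 cuts → 7 fragments:
  1928 − 1537 = 391 bp
  4022 − 1928 = 2094 bp
  5942 − 4022 = 1920 bp
  6174 − 5942 = 232 bp
  8138 − 6174 = 1964 bp
  8477 − 8138 = 339 bp
  wrap: 8852 − 8477 + 1537 = 1912 bp
Sorted largest to smallest: 2094, 1964, 1920, 1912, 391, 339, 232 bp.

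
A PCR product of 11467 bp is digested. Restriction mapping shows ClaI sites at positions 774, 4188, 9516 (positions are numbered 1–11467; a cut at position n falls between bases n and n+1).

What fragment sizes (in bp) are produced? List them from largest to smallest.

Linear molecule, 3 cuts → 4 fragments:
  774 − 0 = 774 bp
  4188 − 774 = 3414 bp
  9516 − 4188 = 5328 bp
  11467 − 9516 = 1951 bp
Sorted largest to smallest: 5328, 3414, 1951, 774 bp.

5328, 3414, 1951, 774 bp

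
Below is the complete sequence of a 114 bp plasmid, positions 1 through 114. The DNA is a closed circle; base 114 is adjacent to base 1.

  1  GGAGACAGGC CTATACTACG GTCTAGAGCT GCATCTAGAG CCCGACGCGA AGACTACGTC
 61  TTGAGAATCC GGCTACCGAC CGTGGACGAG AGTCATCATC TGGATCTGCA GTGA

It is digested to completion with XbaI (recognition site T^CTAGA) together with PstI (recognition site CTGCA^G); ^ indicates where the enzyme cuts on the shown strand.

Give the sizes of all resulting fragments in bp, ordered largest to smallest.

76, 26, 12 bp

XbaI sites (TCTAGA) start at positions 22, 34.
XbaI cuts after the first base of each site, so after positions 22, 34.
The PstI site (CTGCAG) starts at position 106.
PstI cuts after base 5 of each site (before the last base), so after position 110.
Combined cut positions: 22, 34, 110.
Circular molecule, 3 cuts → 3 fragments:
  23–34 → 12 bp
  35–110 → 76 bp
  111–114 then 1–22 → 4 + 22 = 26 bp
Sorted largest to smallest: 76, 26, 12 bp.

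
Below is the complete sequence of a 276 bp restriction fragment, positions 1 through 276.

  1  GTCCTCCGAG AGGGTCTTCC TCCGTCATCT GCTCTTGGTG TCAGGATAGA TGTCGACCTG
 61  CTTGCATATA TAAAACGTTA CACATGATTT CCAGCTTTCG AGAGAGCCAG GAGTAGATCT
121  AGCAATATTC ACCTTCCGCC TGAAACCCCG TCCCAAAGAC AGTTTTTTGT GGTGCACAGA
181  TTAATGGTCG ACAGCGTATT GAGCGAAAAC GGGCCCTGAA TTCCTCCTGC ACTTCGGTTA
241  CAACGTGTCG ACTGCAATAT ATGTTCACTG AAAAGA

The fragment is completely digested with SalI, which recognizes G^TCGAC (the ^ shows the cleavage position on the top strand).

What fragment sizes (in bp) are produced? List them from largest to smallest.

135, 60, 52, 29 bp

SalI sites (GTCGAC) start at positions 52, 187, 247.
SalI cuts after the first base of each site, so after positions 52, 187, 247.
Linear molecule, 3 cuts → 4 fragments:
  1–52 → 52 bp
  53–187 → 135 bp
  188–247 → 60 bp
  248–276 → 29 bp
Sorted largest to smallest: 135, 60, 52, 29 bp.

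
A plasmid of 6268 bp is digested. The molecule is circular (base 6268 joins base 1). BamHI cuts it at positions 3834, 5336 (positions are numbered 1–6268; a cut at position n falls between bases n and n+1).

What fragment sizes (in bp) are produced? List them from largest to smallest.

4766, 1502 bp

Circular molecule, 2 cuts → 2 fragments:
  5336 − 3834 = 1502 bp
  wrap: 6268 − 5336 + 3834 = 4766 bp
Sorted largest to smallest: 4766, 1502 bp.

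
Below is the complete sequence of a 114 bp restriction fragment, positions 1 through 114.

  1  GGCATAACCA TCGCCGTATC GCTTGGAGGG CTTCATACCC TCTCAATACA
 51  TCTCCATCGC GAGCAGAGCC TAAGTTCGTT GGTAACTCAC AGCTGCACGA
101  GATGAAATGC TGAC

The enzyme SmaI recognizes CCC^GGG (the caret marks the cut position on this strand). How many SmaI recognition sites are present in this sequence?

0

No occurrence of CCCGGG is present in the sequence.
SmaI does not cut: 0 sites.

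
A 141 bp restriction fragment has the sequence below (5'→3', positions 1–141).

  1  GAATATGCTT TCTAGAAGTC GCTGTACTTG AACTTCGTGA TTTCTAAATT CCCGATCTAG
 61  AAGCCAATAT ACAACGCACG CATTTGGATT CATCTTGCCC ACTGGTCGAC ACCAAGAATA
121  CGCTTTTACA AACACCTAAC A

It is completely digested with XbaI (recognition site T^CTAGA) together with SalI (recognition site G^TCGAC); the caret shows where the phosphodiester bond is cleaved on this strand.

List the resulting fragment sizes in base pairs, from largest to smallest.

XbaI sites (TCTAGA) start at positions 11, 56.
XbaI cuts after the first base of each site, so after positions 11, 56.
The SalI site (GTCGAC) starts at position 105.
SalI cuts after the first base of each site, so after position 105.
Combined cut positions: 11, 56, 105.
Linear molecule, 3 cuts → 4 fragments:
  1–11 → 11 bp
  12–56 → 45 bp
  57–105 → 49 bp
  106–141 → 36 bp
Sorted largest to smallest: 49, 45, 36, 11 bp.

49, 45, 36, 11 bp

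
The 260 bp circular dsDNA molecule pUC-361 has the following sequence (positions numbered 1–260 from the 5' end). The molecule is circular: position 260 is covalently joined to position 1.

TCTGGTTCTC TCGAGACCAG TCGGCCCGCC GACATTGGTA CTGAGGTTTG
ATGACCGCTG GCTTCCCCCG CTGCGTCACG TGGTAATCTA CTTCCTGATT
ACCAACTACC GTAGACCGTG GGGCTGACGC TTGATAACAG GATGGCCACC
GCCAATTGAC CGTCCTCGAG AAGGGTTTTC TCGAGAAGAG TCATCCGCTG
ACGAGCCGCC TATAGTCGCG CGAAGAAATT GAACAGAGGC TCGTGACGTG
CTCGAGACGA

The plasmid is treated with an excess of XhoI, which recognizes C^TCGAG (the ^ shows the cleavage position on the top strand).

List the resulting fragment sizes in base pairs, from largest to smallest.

155, 71, 19, 15 bp

XhoI sites (CTCGAG) start at positions 10, 165, 180, 251.
XhoI cuts after the first base of each site, so after positions 10, 165, 180, 251.
Circular molecule, 4 cuts → 4 fragments:
  11–165 → 155 bp
  166–180 → 15 bp
  181–251 → 71 bp
  252–260 then 1–10 → 9 + 10 = 19 bp
Sorted largest to smallest: 155, 71, 19, 15 bp.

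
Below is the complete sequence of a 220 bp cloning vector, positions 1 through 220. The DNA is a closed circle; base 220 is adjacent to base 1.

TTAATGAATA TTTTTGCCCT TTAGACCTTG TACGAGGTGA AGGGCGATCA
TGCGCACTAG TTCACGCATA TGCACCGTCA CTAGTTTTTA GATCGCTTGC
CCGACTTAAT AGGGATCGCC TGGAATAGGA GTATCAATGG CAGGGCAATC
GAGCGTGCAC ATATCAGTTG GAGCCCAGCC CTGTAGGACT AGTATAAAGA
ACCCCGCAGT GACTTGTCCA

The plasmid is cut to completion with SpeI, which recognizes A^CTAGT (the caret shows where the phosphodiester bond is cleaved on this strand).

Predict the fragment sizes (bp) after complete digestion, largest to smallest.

SpeI sites (ACTAGT) start at positions 56, 80, 188.
SpeI cuts after the first base of each site, so after positions 56, 80, 188.
Circular molecule, 3 cuts → 3 fragments:
  57–80 → 24 bp
  81–188 → 108 bp
  189–220 then 1–56 → 32 + 56 = 88 bp
Sorted largest to smallest: 108, 88, 24 bp.

108, 88, 24 bp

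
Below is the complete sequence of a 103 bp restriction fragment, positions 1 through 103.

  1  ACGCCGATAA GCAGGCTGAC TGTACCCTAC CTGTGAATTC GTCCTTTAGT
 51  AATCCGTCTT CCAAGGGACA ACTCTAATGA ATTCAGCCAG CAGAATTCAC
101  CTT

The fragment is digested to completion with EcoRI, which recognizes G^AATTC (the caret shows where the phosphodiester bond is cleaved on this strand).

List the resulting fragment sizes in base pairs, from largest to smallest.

44, 35, 14, 10 bp

EcoRI sites (GAATTC) start at positions 35, 79, 93.
EcoRI cuts after the first base of each site, so after positions 35, 79, 93.
Linear molecule, 3 cuts → 4 fragments:
  1–35 → 35 bp
  36–79 → 44 bp
  80–93 → 14 bp
  94–103 → 10 bp
Sorted largest to smallest: 44, 35, 14, 10 bp.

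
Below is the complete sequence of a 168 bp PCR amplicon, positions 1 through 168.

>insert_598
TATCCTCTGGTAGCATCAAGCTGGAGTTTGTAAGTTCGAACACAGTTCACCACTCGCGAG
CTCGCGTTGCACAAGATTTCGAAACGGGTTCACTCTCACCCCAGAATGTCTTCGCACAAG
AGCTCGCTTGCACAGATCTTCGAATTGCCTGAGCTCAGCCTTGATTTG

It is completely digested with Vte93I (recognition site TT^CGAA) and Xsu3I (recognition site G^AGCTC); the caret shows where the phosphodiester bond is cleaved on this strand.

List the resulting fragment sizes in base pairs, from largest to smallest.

41, 36, 22, 21, 20, 17, 11 bp

Vte93I sites (TTCGAA) start at positions 35, 78, 139.
Vte93I cuts after base 2 of each site, so after positions 36, 79, 140.
Xsu3I sites (GAGCTC) start at positions 58, 120, 151.
Xsu3I cuts after the first base of each site, so after positions 58, 120, 151.
Combined cut positions: 36, 58, 79, 120, 140, 151.
Linear molecule, 6 cuts → 7 fragments:
  1–36 → 36 bp
  37–58 → 22 bp
  59–79 → 21 bp
  80–120 → 41 bp
  121–140 → 20 bp
  141–151 → 11 bp
  152–168 → 17 bp
Sorted largest to smallest: 41, 36, 22, 21, 20, 17, 11 bp.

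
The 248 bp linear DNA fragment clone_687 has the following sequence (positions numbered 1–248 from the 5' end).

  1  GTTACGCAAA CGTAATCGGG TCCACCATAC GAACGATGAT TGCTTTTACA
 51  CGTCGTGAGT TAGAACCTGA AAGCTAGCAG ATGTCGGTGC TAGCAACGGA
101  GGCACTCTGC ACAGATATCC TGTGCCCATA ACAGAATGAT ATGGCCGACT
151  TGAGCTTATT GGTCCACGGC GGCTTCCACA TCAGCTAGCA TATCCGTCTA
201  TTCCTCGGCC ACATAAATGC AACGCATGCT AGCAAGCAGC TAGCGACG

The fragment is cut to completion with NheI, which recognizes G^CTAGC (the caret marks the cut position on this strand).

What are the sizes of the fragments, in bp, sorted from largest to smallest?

NheI sites (GCTAGC) start at positions 73, 89, 184, 228, 239.
NheI cuts after the first base of each site, so after positions 73, 89, 184, 228, 239.
Linear molecule, 5 cuts → 6 fragments:
  1–73 → 73 bp
  74–89 → 16 bp
  90–184 → 95 bp
  185–228 → 44 bp
  229–239 → 11 bp
  240–248 → 9 bp
Sorted largest to smallest: 95, 73, 44, 16, 11, 9 bp.

95, 73, 44, 16, 11, 9 bp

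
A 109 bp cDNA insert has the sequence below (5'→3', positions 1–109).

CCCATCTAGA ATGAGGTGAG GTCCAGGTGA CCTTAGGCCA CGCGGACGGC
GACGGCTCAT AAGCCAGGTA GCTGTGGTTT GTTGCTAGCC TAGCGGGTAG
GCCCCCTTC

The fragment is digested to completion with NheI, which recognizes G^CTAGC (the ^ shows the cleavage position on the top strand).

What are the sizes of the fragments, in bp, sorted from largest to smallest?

The NheI site (GCTAGC) starts at position 84.
NheI cuts after the first base of each site, so after position 84.
Linear molecule, 1 cut → 2 fragments:
  1–84 → 84 bp
  85–109 → 25 bp
Sorted largest to smallest: 84, 25 bp.

84, 25 bp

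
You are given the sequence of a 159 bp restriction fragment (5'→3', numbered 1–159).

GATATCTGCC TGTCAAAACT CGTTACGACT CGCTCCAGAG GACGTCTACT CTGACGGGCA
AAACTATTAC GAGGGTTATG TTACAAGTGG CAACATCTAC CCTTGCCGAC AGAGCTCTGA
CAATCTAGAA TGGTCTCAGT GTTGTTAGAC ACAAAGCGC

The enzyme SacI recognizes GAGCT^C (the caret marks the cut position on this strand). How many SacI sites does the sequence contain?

1

GAGCTC occurs starting at position 112.
SacI cuts at 1 site.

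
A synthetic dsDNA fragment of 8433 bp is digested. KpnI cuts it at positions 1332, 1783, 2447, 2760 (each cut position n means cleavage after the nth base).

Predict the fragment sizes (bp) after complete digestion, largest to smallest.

Linear molecule, 4 cuts → 5 fragments:
  1332 − 0 = 1332 bp
  1783 − 1332 = 451 bp
  2447 − 1783 = 664 bp
  2760 − 2447 = 313 bp
  8433 − 2760 = 5673 bp
Sorted largest to smallest: 5673, 1332, 664, 451, 313 bp.

5673, 1332, 664, 451, 313 bp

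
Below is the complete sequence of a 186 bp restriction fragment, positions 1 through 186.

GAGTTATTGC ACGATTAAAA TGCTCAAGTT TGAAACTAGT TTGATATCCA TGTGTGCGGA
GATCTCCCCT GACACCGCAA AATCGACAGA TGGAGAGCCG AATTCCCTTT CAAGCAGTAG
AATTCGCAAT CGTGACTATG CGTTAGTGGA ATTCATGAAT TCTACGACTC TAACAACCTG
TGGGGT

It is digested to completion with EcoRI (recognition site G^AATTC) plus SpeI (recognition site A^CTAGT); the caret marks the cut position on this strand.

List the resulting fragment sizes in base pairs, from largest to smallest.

65, 35, 29, 29, 20, 8 bp

EcoRI sites (GAATTC) start at positions 100, 120, 149, 157.
EcoRI cuts after the first base of each site, so after positions 100, 120, 149, 157.
The SpeI site (ACTAGT) starts at position 35.
SpeI cuts after the first base of each site, so after position 35.
Combined cut positions: 35, 100, 120, 149, 157.
Linear molecule, 5 cuts → 6 fragments:
  1–35 → 35 bp
  36–100 → 65 bp
  101–120 → 20 bp
  121–149 → 29 bp
  150–157 → 8 bp
  158–186 → 29 bp
Sorted largest to smallest: 65, 35, 29, 29, 20, 8 bp.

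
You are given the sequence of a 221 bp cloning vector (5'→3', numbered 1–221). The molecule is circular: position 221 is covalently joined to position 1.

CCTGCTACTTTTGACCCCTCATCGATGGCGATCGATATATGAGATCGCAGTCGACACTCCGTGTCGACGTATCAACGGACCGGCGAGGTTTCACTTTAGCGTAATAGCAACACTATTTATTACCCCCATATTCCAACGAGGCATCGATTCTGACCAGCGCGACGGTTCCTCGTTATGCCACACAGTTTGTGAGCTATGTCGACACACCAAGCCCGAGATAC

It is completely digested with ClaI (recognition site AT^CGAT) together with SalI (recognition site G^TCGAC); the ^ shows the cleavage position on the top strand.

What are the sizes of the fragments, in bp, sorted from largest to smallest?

ClaI sites (ATCGAT) start at positions 21, 31, 143.
ClaI cuts after base 2 of each site, so after positions 22, 32, 144.
SalI sites (GTCGAC) start at positions 50, 63, 198.
SalI cuts after the first base of each site, so after positions 50, 63, 198.
Combined cut positions: 22, 32, 50, 63, 144, 198.
Circular molecule, 6 cuts → 6 fragments:
  23–32 → 10 bp
  33–50 → 18 bp
  51–63 → 13 bp
  64–144 → 81 bp
  145–198 → 54 bp
  199–221 then 1–22 → 23 + 22 = 45 bp
Sorted largest to smallest: 81, 54, 45, 18, 13, 10 bp.

81, 54, 45, 18, 13, 10 bp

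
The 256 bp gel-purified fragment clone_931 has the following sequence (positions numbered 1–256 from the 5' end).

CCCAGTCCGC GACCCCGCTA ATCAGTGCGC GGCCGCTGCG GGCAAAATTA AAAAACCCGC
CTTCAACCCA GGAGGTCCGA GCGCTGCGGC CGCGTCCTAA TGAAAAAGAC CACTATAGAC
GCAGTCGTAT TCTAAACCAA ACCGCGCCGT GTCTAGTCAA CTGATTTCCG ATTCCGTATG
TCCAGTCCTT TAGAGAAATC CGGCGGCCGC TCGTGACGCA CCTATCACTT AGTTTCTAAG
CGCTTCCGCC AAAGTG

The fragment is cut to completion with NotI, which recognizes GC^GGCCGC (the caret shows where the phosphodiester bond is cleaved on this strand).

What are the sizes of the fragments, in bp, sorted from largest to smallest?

NotI sites (GCGGCCGC) start at positions 29, 86, 203.
NotI cuts after base 2 of each site, so after positions 30, 87, 204.
Linear molecule, 3 cuts → 4 fragments:
  1–30 → 30 bp
  31–87 → 57 bp
  88–204 → 117 bp
  205–256 → 52 bp
Sorted largest to smallest: 117, 57, 52, 30 bp.

117, 57, 52, 30 bp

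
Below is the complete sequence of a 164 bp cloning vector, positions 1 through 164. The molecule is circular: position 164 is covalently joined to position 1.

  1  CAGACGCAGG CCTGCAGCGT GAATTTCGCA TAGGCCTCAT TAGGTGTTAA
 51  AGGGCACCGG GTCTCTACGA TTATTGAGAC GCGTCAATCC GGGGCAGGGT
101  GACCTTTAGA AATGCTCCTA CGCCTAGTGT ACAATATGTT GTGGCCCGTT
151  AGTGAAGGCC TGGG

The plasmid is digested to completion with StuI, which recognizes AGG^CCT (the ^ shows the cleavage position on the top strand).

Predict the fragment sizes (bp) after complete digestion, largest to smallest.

StuI sites (AGGCCT) start at positions 8, 32, 156.
StuI cuts after base 3 of each site, so after positions 10, 34, 158.
Circular molecule, 3 cuts → 3 fragments:
  11–34 → 24 bp
  35–158 → 124 bp
  159–164 then 1–10 → 6 + 10 = 16 bp
Sorted largest to smallest: 124, 24, 16 bp.

124, 24, 16 bp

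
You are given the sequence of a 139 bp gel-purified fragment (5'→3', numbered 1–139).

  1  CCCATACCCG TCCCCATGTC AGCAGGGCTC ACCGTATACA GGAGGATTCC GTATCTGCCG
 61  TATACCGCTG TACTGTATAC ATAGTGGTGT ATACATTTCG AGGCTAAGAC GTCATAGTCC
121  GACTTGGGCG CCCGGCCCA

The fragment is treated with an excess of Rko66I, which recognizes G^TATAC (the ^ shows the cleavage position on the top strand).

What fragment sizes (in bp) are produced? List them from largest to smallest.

50, 34, 26, 15, 14 bp

Rko66I sites (GTATAC) start at positions 34, 60, 75, 89.
Rko66I cuts after the first base of each site, so after positions 34, 60, 75, 89.
Linear molecule, 4 cuts → 5 fragments:
  1–34 → 34 bp
  35–60 → 26 bp
  61–75 → 15 bp
  76–89 → 14 bp
  90–139 → 50 bp
Sorted largest to smallest: 50, 34, 26, 15, 14 bp.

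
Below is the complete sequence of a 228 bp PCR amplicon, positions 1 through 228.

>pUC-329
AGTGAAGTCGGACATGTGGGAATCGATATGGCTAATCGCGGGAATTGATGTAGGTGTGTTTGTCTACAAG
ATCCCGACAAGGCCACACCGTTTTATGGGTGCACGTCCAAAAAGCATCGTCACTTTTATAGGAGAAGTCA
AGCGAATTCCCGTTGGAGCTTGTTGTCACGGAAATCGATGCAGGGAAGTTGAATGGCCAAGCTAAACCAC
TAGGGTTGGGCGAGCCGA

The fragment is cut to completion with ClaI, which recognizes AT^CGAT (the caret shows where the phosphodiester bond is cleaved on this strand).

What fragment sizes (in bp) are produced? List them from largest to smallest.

152, 53, 23 bp

ClaI sites (ATCGAT) start at positions 22, 174.
ClaI cuts after base 2 of each site, so after positions 23, 175.
Linear molecule, 2 cuts → 3 fragments:
  1–23 → 23 bp
  24–175 → 152 bp
  176–228 → 53 bp
Sorted largest to smallest: 152, 53, 23 bp.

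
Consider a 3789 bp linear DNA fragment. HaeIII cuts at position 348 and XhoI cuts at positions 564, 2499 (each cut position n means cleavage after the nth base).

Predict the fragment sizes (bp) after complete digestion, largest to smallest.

1935, 1290, 348, 216 bp

Combined cut positions (sorted): 348, 564, 2499.
Linear molecule, 3 cuts → 4 fragments:
  348 − 0 = 348 bp
  564 − 348 = 216 bp
  2499 − 564 = 1935 bp
  3789 − 2499 = 1290 bp
Sorted largest to smallest: 1935, 1290, 348, 216 bp.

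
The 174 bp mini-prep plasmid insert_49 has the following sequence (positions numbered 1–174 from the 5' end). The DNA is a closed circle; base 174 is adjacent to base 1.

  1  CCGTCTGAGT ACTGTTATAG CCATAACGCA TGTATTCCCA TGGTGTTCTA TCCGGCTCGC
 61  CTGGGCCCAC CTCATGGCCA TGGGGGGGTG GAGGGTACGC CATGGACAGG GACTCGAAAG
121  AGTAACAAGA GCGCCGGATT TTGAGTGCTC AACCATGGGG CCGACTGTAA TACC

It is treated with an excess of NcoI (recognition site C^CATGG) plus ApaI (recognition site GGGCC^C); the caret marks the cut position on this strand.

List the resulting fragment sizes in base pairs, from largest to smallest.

59, 53, 29, 22, 11 bp

NcoI sites (CCATGG) start at positions 38, 78, 100, 153.
NcoI cuts after the first base of each site, so after positions 38, 78, 100, 153.
The ApaI site (GGGCCC) starts at position 63.
ApaI cuts after base 5 of each site (before the last base), so after position 67.
Combined cut positions: 38, 67, 78, 100, 153.
Circular molecule, 5 cuts → 5 fragments:
  39–67 → 29 bp
  68–78 → 11 bp
  79–100 → 22 bp
  101–153 → 53 bp
  154–174 then 1–38 → 21 + 38 = 59 bp
Sorted largest to smallest: 59, 53, 29, 22, 11 bp.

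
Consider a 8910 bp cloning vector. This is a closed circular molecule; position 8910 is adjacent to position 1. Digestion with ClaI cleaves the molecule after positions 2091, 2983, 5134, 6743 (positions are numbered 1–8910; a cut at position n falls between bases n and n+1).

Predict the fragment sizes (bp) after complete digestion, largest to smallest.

Circular molecule, 4 cuts → 4 fragments:
  2983 − 2091 = 892 bp
  5134 − 2983 = 2151 bp
  6743 − 5134 = 1609 bp
  wrap: 8910 − 6743 + 2091 = 4258 bp
Sorted largest to smallest: 4258, 2151, 1609, 892 bp.

4258, 2151, 1609, 892 bp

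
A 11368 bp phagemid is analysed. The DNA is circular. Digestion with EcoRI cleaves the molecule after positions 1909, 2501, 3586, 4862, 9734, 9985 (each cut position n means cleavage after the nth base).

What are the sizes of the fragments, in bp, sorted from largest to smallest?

4872, 3292, 1276, 1085, 592, 251 bp

Circular molecule, 6 cuts → 6 fragments:
  2501 − 1909 = 592 bp
  3586 − 2501 = 1085 bp
  4862 − 3586 = 1276 bp
  9734 − 4862 = 4872 bp
  9985 − 9734 = 251 bp
  wrap: 11368 − 9985 + 1909 = 3292 bp
Sorted largest to smallest: 4872, 3292, 1276, 1085, 592, 251 bp.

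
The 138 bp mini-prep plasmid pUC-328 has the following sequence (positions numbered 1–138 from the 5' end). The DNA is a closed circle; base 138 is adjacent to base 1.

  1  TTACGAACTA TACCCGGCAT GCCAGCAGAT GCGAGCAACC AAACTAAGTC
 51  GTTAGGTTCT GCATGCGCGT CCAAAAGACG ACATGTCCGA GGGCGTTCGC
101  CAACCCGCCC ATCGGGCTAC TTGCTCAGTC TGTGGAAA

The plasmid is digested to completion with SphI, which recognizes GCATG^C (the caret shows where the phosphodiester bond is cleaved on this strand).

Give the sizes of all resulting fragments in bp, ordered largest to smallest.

SphI sites (GCATGC) start at positions 17, 61.
SphI cuts after base 5 of each site (before the last base), so after positions 21, 65.
Circular molecule, 2 cuts → 2 fragments:
  22–65 → 44 bp
  66–138 then 1–21 → 73 + 21 = 94 bp
Sorted largest to smallest: 94, 44 bp.

94, 44 bp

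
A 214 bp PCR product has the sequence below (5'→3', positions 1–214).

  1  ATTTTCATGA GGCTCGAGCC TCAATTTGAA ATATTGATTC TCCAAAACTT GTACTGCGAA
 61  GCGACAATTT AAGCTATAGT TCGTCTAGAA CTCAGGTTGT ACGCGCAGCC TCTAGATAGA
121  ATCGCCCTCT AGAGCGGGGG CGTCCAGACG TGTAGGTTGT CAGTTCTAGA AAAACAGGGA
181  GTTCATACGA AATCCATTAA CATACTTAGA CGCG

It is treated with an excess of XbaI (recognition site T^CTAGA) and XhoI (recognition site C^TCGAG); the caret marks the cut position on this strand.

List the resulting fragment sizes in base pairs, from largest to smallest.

71, 49, 37, 27, 17, 13 bp

XbaI sites (TCTAGA) start at positions 84, 111, 128, 165.
XbaI cuts after the first base of each site, so after positions 84, 111, 128, 165.
The XhoI site (CTCGAG) starts at position 13.
XhoI cuts after the first base of each site, so after position 13.
Combined cut positions: 13, 84, 111, 128, 165.
Linear molecule, 5 cuts → 6 fragments:
  1–13 → 13 bp
  14–84 → 71 bp
  85–111 → 27 bp
  112–128 → 17 bp
  129–165 → 37 bp
  166–214 → 49 bp
Sorted largest to smallest: 71, 49, 37, 27, 17, 13 bp.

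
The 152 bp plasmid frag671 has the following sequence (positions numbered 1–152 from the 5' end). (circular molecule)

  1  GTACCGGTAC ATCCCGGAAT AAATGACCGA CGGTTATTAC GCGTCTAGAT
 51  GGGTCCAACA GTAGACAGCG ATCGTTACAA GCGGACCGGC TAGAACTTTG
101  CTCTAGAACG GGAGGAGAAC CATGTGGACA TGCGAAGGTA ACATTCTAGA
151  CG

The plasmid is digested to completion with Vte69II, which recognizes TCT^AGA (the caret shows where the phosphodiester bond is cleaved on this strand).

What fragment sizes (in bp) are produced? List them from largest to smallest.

Vte69II sites (TCTAGA) start at positions 44, 102, 145.
Vte69II cuts after base 3 of each site, so after positions 46, 104, 147.
Circular molecule, 3 cuts → 3 fragments:
  47–104 → 58 bp
  105–147 → 43 bp
  148–152 then 1–46 → 5 + 46 = 51 bp
Sorted largest to smallest: 58, 51, 43 bp.

58, 51, 43 bp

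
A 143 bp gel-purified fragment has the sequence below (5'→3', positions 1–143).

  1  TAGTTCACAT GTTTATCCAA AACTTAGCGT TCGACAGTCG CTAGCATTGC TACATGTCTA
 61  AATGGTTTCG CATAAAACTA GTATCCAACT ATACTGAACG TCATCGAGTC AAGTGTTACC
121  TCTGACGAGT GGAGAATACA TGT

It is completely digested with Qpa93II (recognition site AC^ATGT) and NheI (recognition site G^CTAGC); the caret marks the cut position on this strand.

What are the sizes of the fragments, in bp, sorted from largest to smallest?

86, 32, 13, 8, 4 bp

Qpa93II sites (ACATGT) start at positions 7, 52, 138.
Qpa93II cuts after base 2 of each site, so after positions 8, 53, 139.
The NheI site (GCTAGC) starts at position 40.
NheI cuts after the first base of each site, so after position 40.
Combined cut positions: 8, 40, 53, 139.
Linear molecule, 4 cuts → 5 fragments:
  1–8 → 8 bp
  9–40 → 32 bp
  41–53 → 13 bp
  54–139 → 86 bp
  140–143 → 4 bp
Sorted largest to smallest: 86, 32, 13, 8, 4 bp.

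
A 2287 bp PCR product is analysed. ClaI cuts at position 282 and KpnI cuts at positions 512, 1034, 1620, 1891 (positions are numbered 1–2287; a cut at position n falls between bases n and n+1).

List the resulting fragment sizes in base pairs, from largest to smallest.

Combined cut positions (sorted): 282, 512, 1034, 1620, 1891.
Linear molecule, 5 cuts → 6 fragments:
  282 − 0 = 282 bp
  512 − 282 = 230 bp
  1034 − 512 = 522 bp
  1620 − 1034 = 586 bp
  1891 − 1620 = 271 bp
  2287 − 1891 = 396 bp
Sorted largest to smallest: 586, 522, 396, 282, 271, 230 bp.

586, 522, 396, 282, 271, 230 bp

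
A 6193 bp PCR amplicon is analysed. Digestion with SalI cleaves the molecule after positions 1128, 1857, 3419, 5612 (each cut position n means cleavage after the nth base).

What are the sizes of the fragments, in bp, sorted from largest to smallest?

2193, 1562, 1128, 729, 581 bp

Linear molecule, 4 cuts → 5 fragments:
  1128 − 0 = 1128 bp
  1857 − 1128 = 729 bp
  3419 − 1857 = 1562 bp
  5612 − 3419 = 2193 bp
  6193 − 5612 = 581 bp
Sorted largest to smallest: 2193, 1562, 1128, 729, 581 bp.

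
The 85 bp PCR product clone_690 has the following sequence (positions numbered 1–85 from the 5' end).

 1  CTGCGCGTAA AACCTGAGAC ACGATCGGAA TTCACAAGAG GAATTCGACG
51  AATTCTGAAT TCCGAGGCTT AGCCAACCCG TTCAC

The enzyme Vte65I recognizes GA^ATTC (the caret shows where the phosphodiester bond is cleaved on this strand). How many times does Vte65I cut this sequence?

GAATTC occurs starting at positions 28, 41, 50, 57.
Vte65I cuts at 4 sites.

4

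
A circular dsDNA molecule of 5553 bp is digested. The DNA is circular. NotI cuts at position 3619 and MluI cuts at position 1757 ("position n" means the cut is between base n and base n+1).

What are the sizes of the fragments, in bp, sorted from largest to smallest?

3691, 1862 bp

Combined cut positions (sorted): 1757, 3619.
Circular molecule, 2 cuts → 2 fragments:
  3619 − 1757 = 1862 bp
  wrap: 5553 − 3619 + 1757 = 3691 bp
Sorted largest to smallest: 3691, 1862 bp.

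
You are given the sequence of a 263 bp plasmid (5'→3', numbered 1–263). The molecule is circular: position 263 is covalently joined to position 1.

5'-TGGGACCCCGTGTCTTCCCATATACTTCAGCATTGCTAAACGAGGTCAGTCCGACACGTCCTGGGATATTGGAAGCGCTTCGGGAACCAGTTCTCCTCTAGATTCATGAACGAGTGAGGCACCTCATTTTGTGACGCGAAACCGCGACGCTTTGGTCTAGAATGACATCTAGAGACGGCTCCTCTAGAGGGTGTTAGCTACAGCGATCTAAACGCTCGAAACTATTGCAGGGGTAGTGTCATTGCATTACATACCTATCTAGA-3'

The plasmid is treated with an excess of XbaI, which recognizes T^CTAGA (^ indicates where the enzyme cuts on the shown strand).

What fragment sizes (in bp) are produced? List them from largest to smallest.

XbaI sites (TCTAGA) start at positions 97, 156, 168, 183, 258.
XbaI cuts after the first base of each site, so after positions 97, 156, 168, 183, 258.
Circular molecule, 5 cuts → 5 fragments:
  98–156 → 59 bp
  157–168 → 12 bp
  169–183 → 15 bp
  184–258 → 75 bp
  259–263 then 1–97 → 5 + 97 = 102 bp
Sorted largest to smallest: 102, 75, 59, 15, 12 bp.

102, 75, 59, 15, 12 bp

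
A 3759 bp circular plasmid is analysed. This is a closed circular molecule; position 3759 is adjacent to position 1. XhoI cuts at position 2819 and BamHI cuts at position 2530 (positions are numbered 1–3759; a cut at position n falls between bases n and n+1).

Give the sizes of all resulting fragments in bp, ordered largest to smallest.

3470, 289 bp

Combined cut positions (sorted): 2530, 2819.
Circular molecule, 2 cuts → 2 fragments:
  2819 − 2530 = 289 bp
  wrap: 3759 − 2819 + 2530 = 3470 bp
Sorted largest to smallest: 3470, 289 bp.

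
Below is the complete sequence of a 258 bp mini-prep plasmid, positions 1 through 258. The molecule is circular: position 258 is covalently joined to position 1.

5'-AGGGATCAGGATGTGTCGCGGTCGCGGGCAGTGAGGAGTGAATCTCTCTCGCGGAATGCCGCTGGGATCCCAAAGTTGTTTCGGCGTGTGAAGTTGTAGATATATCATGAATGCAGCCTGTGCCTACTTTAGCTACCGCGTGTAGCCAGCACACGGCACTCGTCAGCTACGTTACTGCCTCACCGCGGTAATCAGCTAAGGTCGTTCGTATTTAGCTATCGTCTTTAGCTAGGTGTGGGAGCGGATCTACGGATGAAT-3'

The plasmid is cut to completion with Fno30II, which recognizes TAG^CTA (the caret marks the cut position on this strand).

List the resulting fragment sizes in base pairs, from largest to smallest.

162, 83, 13 bp

Fno30II sites (TAGCTA) start at positions 130, 213, 226.
Fno30II cuts after base 3 of each site, so after positions 132, 215, 228.
Circular molecule, 3 cuts → 3 fragments:
  133–215 → 83 bp
  216–228 → 13 bp
  229–258 then 1–132 → 30 + 132 = 162 bp
Sorted largest to smallest: 162, 83, 13 bp.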